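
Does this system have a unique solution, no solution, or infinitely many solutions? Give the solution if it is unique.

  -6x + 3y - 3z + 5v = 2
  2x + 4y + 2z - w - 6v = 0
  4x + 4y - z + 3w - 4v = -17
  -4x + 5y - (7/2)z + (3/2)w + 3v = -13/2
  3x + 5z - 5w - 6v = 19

infinitely many solutions

Row-reduce:
R1 ← R1 / (-6).
R2 ← R2 − 2·R1.
R3 ← R3 − 4·R1.
R4 ← R4 + 4·R1.
R5 ← R5 − 3·R1.
R2 ← R2 / (5).
R1 ← R1 + 1/2·R2.
R3 ← R3 − 6·R2.
R4 ← R4 − 3·R2.
R5 ← R5 − 3/2·R2.
R3 ← R3 / (-21/5).
R1 ← R1 − 3/5·R3.
R2 ← R2 − 1/5·R3.
R4 ← R4 + 21/10·R3.
R5 ← R5 − 16/5·R3.
Swap R4 and R5.
R4 ← R4 / (-3/2).
R1 ← R1 − 1/2·R4.
R3 ← R3 + 1·R4.
Rank is 4 with 5 unknowns, leaving v free.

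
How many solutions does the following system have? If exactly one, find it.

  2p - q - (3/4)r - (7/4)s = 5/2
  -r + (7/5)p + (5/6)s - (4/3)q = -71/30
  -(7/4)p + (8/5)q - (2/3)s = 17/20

infinitely many solutions

Row-reduce:
R1 ← R1 / (2).
R2 ← R2 − 7/5·R1.
R3 ← R3 + 7/4·R1.
R2 ← R2 / (-19/30).
R1 ← R1 + 1/2·R2.
R3 ← R3 − 29/40·R2.
R3 ← R3 / (-6/5).
R2 ← R2 − 3/4·R3.
Rank is 3 with 4 unknowns, leaving s free.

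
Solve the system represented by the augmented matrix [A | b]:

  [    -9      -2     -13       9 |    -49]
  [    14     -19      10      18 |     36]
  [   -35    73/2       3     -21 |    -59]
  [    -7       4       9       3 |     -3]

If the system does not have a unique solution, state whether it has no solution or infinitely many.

no solution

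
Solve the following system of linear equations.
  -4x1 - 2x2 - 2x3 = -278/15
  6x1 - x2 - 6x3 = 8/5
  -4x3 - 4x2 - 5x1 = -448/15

x1 = 12/5, x2 = 14/5, x3 = 5/3

Row-reduce the augmented matrix:
R1 ← R1 / (-4).
R2 ← R2 − 6·R1.
R3 ← R3 + 5·R1.
R2 ← R2 / (-4).
R1 ← R1 − 1/2·R2.
R3 ← R3 + 3/2·R2.
R3 ← R3 / (15/8).
R1 ← R1 + 5/8·R3.
R2 ← R2 − 9/4·R3.
Reading off the reduced rows gives x1 = 12/5, x2 = 14/5, x3 = 5/3.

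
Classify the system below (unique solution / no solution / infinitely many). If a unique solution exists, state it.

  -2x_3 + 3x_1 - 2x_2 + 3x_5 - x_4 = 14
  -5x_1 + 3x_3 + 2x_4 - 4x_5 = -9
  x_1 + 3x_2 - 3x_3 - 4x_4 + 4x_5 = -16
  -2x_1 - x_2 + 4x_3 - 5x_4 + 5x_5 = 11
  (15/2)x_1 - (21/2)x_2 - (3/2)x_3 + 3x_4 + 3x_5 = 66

infinitely many solutions

Row-reduce:
R1 ← R1 / (3).
R2 ← R2 + 5·R1.
R3 ← R3 − 1·R1.
R4 ← R4 + 2·R1.
R5 ← R5 − 15/2·R1.
R2 ← R2 / (-10/3).
R1 ← R1 + 2/3·R2.
R3 ← R3 − 11/3·R2.
R4 ← R4 + 7/3·R2.
R5 ← R5 + 11/2·R2.
R3 ← R3 / (-27/10).
R1 ← R1 + 3/5·R3.
R2 ← R2 − 1/10·R3.
R4 ← R4 − 29/10·R3.
R5 ← R5 − 81/20·R3.
R4 ← R4 / (-85/9).
R1 ← R1 − 1/3·R4.
R2 ← R2 + 2/9·R4.
R3 ← R3 − 11/9·R4.
Rank is 4 with 5 unknowns, leaving x_5 free.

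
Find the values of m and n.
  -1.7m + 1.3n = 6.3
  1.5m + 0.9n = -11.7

Row-reduce the augmented matrix:
R1 ← R1 / (-17/10).
R2 ← R2 − 3/2·R1.
R2 ← R2 / (174/85).
R1 ← R1 + 13/17·R2.
Reading off the reduced rows gives m = -6, n = -3.

m = -6, n = -3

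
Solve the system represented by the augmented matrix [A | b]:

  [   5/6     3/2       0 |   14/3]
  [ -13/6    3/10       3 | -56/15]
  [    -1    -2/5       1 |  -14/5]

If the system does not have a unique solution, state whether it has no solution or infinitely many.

infinitely many solutions

Row-reduce:
R1 ← R1 / (5/6).
R2 ← R2 + 13/6·R1.
R3 ← R3 + 1·R1.
R2 ← R2 / (21/5).
R1 ← R1 − 9/5·R2.
R3 ← R3 − 7/5·R2.
Rank is 2 with 3 unknowns, leaving x_3 free.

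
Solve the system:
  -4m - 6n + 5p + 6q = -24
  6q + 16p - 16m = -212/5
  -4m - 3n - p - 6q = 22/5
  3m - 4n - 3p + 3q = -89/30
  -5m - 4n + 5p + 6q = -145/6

Row-reduce the augmented matrix:
R1 ← R1 / (-4).
R2 ← R2 + 16·R1.
R3 ← R3 + 4·R1.
R4 ← R4 − 3·R1.
R5 ← R5 + 5·R1.
R2 ← R2 / (24).
R1 ← R1 − 3/2·R2.
R3 ← R3 − 3·R2.
R4 ← R4 + 17/2·R2.
R5 ← R5 − 7/2·R2.
R3 ← R3 / (-11/2).
R1 ← R1 + 1·R3.
R2 ← R2 + 1/6·R3.
R4 ← R4 + 2/3·R3.
R5 ← R5 + 2/3·R3.
R4 ← R4 / (203/88).
R1 ← R1 − 123/88·R4.
R2 ← R2 + 5/11·R4.
R3 ← R3 − 39/22·R4.
R5 ← R5 − 203/88·R4.
R5 reduces to 0 = 0, so the extra equation is consistent.
Reading off the reduced rows gives m = 3/2, n = 2/3, p = -2/5, q = -2.

m = 3/2, n = 2/3, p = -2/5, q = -2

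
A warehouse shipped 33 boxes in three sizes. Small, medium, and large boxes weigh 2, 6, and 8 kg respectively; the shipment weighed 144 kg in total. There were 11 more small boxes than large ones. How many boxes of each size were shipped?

Let s = small boxes, m = medium boxes, l = large boxes.
  s + m + l = 33
  2s + 6m + 8l = 144
  s - l = 11
Row-reduce the augmented matrix:
R2 ← R2 − 2·R1.
R3 ← R3 − 1·R1.
R2 ← R2 / (4).
R1 ← R1 − 1·R2.
R3 ← R3 + 1·R2.
R3 ← R3 / (-1/2).
R1 ← R1 + 1/2·R3.
R2 ← R2 − 3/2·R3.
Reading off the reduced rows gives s = 16, m = 12, l = 5.

small boxes: 16, medium boxes: 12, large boxes: 5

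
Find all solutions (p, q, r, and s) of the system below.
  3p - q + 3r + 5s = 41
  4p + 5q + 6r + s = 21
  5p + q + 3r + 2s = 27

infinitely many solutions

Row-reduce:
R1 ← R1 / (3).
R2 ← R2 − 4·R1.
R3 ← R3 − 5·R1.
R2 ← R2 / (19/3).
R1 ← R1 + 1/3·R2.
R3 ← R3 − 8/3·R2.
R3 ← R3 / (-54/19).
R1 ← R1 − 21/19·R3.
R2 ← R2 − 6/19·R3.
Rank is 3 with 4 unknowns, leaving s free.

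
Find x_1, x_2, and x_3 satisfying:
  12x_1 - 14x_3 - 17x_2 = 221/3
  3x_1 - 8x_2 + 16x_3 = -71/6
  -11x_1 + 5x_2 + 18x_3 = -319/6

x_1 = 1/2, x_2 = -7/3, x_3 = -2

Row-reduce the augmented matrix:
R1 ← R1 / (12).
R2 ← R2 − 3·R1.
R3 ← R3 + 11·R1.
R2 ← R2 / (-15/4).
R1 ← R1 + 17/12·R2.
R3 ← R3 + 127/12·R2.
R3 ← R3 / (-748/15).
R1 ← R1 + 128/15·R3.
R2 ← R2 + 26/5·R3.
Reading off the reduced rows gives x_1 = 1/2, x_2 = -7/3, x_3 = -2.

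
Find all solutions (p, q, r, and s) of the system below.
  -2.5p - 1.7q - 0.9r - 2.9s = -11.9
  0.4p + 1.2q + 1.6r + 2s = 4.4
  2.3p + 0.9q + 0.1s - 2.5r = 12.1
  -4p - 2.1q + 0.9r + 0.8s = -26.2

p = 3, q = 6, r = 0, s = -2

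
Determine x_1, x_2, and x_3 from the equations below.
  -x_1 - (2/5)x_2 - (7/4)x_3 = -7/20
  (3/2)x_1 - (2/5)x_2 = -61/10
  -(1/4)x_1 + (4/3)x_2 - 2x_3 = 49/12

x_1 = -3, x_2 = 4, x_3 = 1

Row-reduce the augmented matrix:
R1 ← R1 / (-1).
R2 ← R2 − 3/2·R1.
R3 ← R3 + 1/4·R1.
R2 ← R2 / (-1).
R1 ← R1 − 2/5·R2.
R3 ← R3 − 43/30·R2.
R3 ← R3 / (-213/40).
R1 ← R1 − 7/10·R3.
R2 ← R2 − 21/8·R3.
Reading off the reduced rows gives x_1 = -3, x_2 = 4, x_3 = 1.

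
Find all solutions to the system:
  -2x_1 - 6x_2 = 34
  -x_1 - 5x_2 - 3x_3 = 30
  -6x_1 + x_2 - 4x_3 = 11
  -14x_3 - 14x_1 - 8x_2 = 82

Row-reduce the augmented matrix:
R1 ← R1 / (-2).
R2 ← R2 + 1·R1.
R3 ← R3 + 6·R1.
R4 ← R4 + 14·R1.
R2 ← R2 / (-2).
R1 ← R1 − 3·R2.
R3 ← R3 − 19·R2.
R4 ← R4 − 34·R2.
R3 ← R3 / (-65/2).
R1 ← R1 + 9/2·R3.
R2 ← R2 − 3/2·R3.
R4 ← R4 + 65·R3.
R4 reduces to 0 = 0, so the extra equation is consistent.
Reading off the reduced rows gives x_1 = -2, x_2 = -5, x_3 = -1.

x_1 = -2, x_2 = -5, x_3 = -1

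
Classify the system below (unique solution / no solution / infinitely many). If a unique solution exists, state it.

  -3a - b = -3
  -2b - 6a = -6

Row-reduce:
R1 ← R1 / (-3).
R2 ← R2 + 6·R1.
Rank is 1 with 2 unknowns, leaving b free.

infinitely many solutions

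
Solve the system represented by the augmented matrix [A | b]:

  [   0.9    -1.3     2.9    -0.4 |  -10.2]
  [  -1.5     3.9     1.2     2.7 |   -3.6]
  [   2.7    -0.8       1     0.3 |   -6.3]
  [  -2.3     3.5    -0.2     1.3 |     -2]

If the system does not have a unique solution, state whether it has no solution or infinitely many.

x_1 = -3, x_2 = -5, x_3 = -4, x_4 = 6

Row-reduce the augmented matrix:
R1 ← R1 / (9/10).
R2 ← R2 + 3/2·R1.
R3 ← R3 − 27/10·R1.
R4 ← R4 + 23/10·R1.
R2 ← R2 / (26/15).
R1 ← R1 + 13/9·R2.
R3 ← R3 − 31/10·R2.
R4 ← R4 − 8/45·R2.
R3 ← R3 / (-1923/104).
R1 ← R1 − 33/4·R3.
R2 ← R2 − 181/52·R3.
R4 ← R4 − 857/130·R3.
R4 ← R4 / (-33292/48075).
R1 ← R1 − 951/3205·R4.
R2 ← R2 − 7412/9615·R4.
R3 ← R3 − 1111/9615·R4.
Reading off the reduced rows gives x_1 = -3, x_2 = -5, x_3 = -4, x_4 = 6.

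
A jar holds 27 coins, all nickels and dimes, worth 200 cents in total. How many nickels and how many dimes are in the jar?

nickels: 14, dimes: 13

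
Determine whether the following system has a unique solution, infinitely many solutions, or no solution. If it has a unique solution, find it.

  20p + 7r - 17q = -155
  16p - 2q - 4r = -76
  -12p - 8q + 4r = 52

Row-reduce the augmented matrix:
R1 ← R1 / (20).
R2 ← R2 − 16·R1.
R3 ← R3 + 12·R1.
R2 ← R2 / (58/5).
R1 ← R1 + 17/20·R2.
R3 ← R3 + 91/5·R2.
R3 ← R3 / (-199/29).
R1 ← R1 + 41/116·R3.
R2 ← R2 + 24/29·R3.
Reading off the reduced rows gives p = -6, q = 0, r = -5.

p = -6, q = 0, r = -5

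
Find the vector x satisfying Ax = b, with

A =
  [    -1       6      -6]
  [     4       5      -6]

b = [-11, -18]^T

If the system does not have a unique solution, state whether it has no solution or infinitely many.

Row-reduce:
R1 ← R1 / (-1).
R2 ← R2 − 4·R1.
R2 ← R2 / (29).
R1 ← R1 + 6·R2.
Rank is 2 with 3 unknowns, leaving x_3 free.

infinitely many solutions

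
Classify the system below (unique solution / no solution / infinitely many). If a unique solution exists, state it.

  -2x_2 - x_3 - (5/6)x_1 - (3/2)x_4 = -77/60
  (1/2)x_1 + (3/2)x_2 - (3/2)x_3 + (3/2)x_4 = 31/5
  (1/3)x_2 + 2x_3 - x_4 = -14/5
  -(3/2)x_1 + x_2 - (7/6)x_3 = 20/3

Row-reduce the augmented matrix:
R1 ← R1 / (-5/6).
R2 ← R2 − 1/2·R1.
R4 ← R4 + 3/2·R1.
R2 ← R2 / (3/10).
R1 ← R1 − 12/5·R2.
R3 ← R3 − 1/3·R2.
R4 ← R4 − 23/5·R2.
R3 ← R3 / (13/3).
R1 ← R1 − 18·R3.
R2 ← R2 + 7·R3.
R4 ← R4 − 197/6·R3.
R4 ← R4 / (239/39).
R1 ← R1 − 51/13·R4.
R2 ← R2 + 9/13·R4.
R3 ← R3 + 5/13·R4.
Reading off the reduced rows gives x_1 = -1/2, x_2 = 3, x_3 = -5/2, x_4 = -6/5.

x_1 = -1/2, x_2 = 3, x_3 = -5/2, x_4 = -6/5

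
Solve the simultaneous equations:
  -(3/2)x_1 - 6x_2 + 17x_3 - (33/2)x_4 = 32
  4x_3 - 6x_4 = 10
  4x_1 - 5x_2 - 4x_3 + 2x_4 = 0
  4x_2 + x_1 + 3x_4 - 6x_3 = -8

Row-reduce:
R1 ← R1 / (-3/2).
R3 ← R3 − 4·R1.
R4 ← R4 − 1·R1.
Swap R2 and R3.
R2 ← R2 / (-21).
R1 ← R1 − 4·R2.
R3 ← R3 / (4).
R1 ← R1 + 218/63·R3.
R2 ← R2 + 124/63·R3.
R4 ← R4 − 16/3·R3.
Rank is 3 with 4 unknowns, leaving x_4 free.

infinitely many solutions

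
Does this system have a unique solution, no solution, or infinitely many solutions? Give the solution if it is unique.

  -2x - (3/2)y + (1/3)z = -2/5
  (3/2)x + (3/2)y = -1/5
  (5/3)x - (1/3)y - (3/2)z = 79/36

Row-reduce the augmented matrix:
R1 ← R1 / (-2).
R2 ← R2 − 3/2·R1.
R3 ← R3 − 5/3·R1.
R2 ← R2 / (3/8).
R1 ← R1 − 3/4·R2.
R3 ← R3 + 19/12·R2.
R3 ← R3 / (-1/6).
R1 ← R1 + 2/3·R3.
R2 ← R2 − 2/3·R3.
Reading off the reduced rows gives x = 11/5, y = -7/3, z = 3/2.

x = 11/5, y = -7/3, z = 3/2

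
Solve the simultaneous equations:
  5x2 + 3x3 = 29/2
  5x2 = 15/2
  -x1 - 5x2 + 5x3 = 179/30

x1 = -9/5, x2 = 3/2, x3 = 7/3

Row-reduce the augmented matrix:
Swap R1 and R3.
R1 ← R1 / (-1).
R2 ← R2 / (5).
R1 ← R1 − 5·R2.
R3 ← R3 − 5·R2.
R3 ← R3 / (3).
R1 ← R1 + 5·R3.
Reading off the reduced rows gives x1 = -9/5, x2 = 3/2, x3 = 7/3.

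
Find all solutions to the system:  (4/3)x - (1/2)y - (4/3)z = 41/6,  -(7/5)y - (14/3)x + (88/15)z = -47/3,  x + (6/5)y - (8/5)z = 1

Row-reduce:
R1 ← R1 / (4/3).
R2 ← R2 + 14/3·R1.
R3 ← R3 − 1·R1.
R2 ← R2 / (-63/20).
R1 ← R1 + 3/8·R2.
R3 ← R3 − 63/40·R2.
Rank is 2 with 3 unknowns, leaving z free.

infinitely many solutions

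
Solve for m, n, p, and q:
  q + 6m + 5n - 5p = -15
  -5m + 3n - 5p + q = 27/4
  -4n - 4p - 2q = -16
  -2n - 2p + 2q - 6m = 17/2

Row-reduce the augmented matrix:
R1 ← R1 / (6).
R2 ← R2 + 5·R1.
R4 ← R4 + 6·R1.
R2 ← R2 / (43/6).
R1 ← R1 − 5/6·R2.
R3 ← R3 + 4·R2.
R4 ← R4 − 3·R2.
R3 ← R3 / (-392/43).
R1 ← R1 − 10/43·R3.
R2 ← R2 + 55/43·R3.
R4 ← R4 + 136/43·R3.
R4 ← R4 / (18/7).
R1 ← R1 + 1/14·R4.
R2 ← R2 − 11/28·R4.
R3 ← R3 − 3/28·R4.
Reading off the reduced rows gives m = -9/4, n = 3/2, p = 2, q = 1.

m = -9/4, n = 3/2, p = 2, q = 1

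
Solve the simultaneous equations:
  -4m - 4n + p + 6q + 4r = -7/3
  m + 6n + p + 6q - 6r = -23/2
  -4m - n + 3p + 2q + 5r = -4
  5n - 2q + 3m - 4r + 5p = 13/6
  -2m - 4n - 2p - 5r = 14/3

m = 3/2, n = -2, p = 1, q = -2/3, r = -1/3

Row-reduce the augmented matrix:
R1 ← R1 / (-4).
R2 ← R2 − 1·R1.
R3 ← R3 + 4·R1.
R4 ← R4 − 3·R1.
R5 ← R5 + 2·R1.
R2 ← R2 / (5).
R1 ← R1 − 1·R2.
R3 ← R3 − 3·R2.
R4 ← R4 − 2·R2.
R5 ← R5 + 2·R2.
R3 ← R3 / (5/4).
R1 ← R1 + 1/2·R3.
R2 ← R2 − 1/4·R3.
R4 ← R4 − 21/4·R3.
R5 ← R5 + 2·R3.
R4 ← R4 / (176/5).
R1 ← R1 + 32/5·R4.
R2 ← R2 − 16/5·R4.
R3 ← R3 + 34/5·R4.
R5 ← R5 + 68/5·R4.
R5 ← R5 / (-383/44).
R1 ← R1 + 14/11·R5.
R2 ← R2 + 4/11·R5.
R3 ← R3 − 13/88·R5.
R4 ← R4 + 79/176·R5.
Reading off the reduced rows gives m = 3/2, n = -2, p = 1, q = -2/3, r = -1/3.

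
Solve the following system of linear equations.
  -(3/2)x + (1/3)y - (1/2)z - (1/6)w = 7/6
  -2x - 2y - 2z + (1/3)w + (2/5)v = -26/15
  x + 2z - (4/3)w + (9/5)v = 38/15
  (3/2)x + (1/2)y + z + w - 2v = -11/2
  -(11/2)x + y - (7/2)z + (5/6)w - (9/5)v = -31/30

Row-reduce:
R1 ← R1 / (-3/2).
R2 ← R2 + 2·R1.
R3 ← R3 − 1·R1.
R4 ← R4 − 3/2·R1.
R5 ← R5 + 11/2·R1.
R2 ← R2 / (-22/9).
R1 ← R1 + 2/9·R2.
R3 ← R3 − 2/9·R2.
R4 ← R4 − 5/6·R2.
R5 ← R5 + 2/9·R2.
R3 ← R3 / (17/11).
R1 ← R1 − 5/11·R3.
R2 ← R2 − 6/11·R3.
R4 ← R4 − 1/22·R3.
R5 ← R5 + 17/11·R3.
R4 ← R4 / (217/204).
R1 ← R1 − 8/17·R4.
R2 ← R2 − 9/34·R4.
R3 ← R3 + 46/51·R4.
Row 5 reduces to 0 = -2, a contradiction. The system is inconsistent.

no solution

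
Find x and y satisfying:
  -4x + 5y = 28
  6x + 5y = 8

x = -2, y = 4

Row-reduce the augmented matrix:
R1 ← R1 / (-4).
R2 ← R2 − 6·R1.
R2 ← R2 / (25/2).
R1 ← R1 + 5/4·R2.
Reading off the reduced rows gives x = -2, y = 4.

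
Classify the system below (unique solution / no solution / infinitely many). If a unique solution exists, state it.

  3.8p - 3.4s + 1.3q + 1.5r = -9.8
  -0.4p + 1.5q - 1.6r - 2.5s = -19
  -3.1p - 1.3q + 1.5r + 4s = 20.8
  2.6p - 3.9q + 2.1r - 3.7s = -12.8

p = 2, q = 0, r = 2, s = 6

Row-reduce the augmented matrix:
R1 ← R1 / (19/5).
R2 ← R2 + 2/5·R1.
R3 ← R3 + 31/10·R1.
R4 ← R4 − 13/5·R1.
R2 ← R2 / (311/190).
R1 ← R1 − 13/38·R2.
R3 ← R3 + 91/380·R2.
R4 ← R4 + 91/19·R2.
R3 ← R3 / (15629/6220).
R1 ← R1 − 433/622·R3.
R2 ← R2 + 274/311·R3.
R4 ← R4 + 4892/1555·R3.
R4 ← R4 / (-1363493/156290).
R1 ← R1 + 8148/15629·R4.
R2 ← R2 + 22859/15629·R4.
R3 ← R3 − 5027/15629·R4.
Reading off the reduced rows gives p = 2, q = 0, r = 2, s = 6.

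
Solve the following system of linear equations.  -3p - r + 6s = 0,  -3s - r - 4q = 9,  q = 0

infinitely many solutions

Row-reduce:
R1 ← R1 / (-3).
R2 ← R2 / (-4).
R3 ← R3 − 1·R2.
R3 ← R3 / (-1/4).
R1 ← R1 − 1/3·R3.
R2 ← R2 − 1/4·R3.
Rank is 3 with 4 unknowns, leaving s free.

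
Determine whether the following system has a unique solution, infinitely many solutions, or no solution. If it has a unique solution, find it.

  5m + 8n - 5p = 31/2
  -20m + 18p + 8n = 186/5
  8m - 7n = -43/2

m = -1/2, n = 5/2, p = 2/5

Row-reduce the augmented matrix:
R1 ← R1 / (5).
R2 ← R2 + 20·R1.
R3 ← R3 − 8·R1.
R2 ← R2 / (40).
R1 ← R1 − 8/5·R2.
R3 ← R3 + 99/5·R2.
R3 ← R3 / (701/100).
R1 ← R1 + 23/25·R3.
R2 ← R2 + 1/20·R3.
Reading off the reduced rows gives m = -1/2, n = 5/2, p = 2/5.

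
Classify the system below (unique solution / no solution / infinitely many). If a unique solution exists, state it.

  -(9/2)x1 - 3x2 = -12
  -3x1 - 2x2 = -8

infinitely many solutions

Row-reduce:
R1 ← R1 / (-9/2).
R2 ← R2 + 3·R1.
Rank is 1 with 2 unknowns, leaving x2 free.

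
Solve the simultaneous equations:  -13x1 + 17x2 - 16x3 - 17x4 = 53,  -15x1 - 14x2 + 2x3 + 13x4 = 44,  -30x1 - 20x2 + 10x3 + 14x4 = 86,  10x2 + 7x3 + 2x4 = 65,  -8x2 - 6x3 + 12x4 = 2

Row-reduce the augmented matrix:
R1 ← R1 / (-13).
R2 ← R2 + 15·R1.
R3 ← R3 + 30·R1.
R2 ← R2 / (-437/13).
R1 ← R1 + 17/13·R2.
R3 ← R3 + 770/13·R2.
R4 ← R4 − 10·R2.
R5 ← R5 + 8·R2.
R3 ← R3 / (250/23).
R1 ← R1 − 10/23·R3.
R2 ← R2 + 14/23·R3.
R4 ← R4 − 301/23·R3.
R5 ← R5 + 250/23·R3.
R4 ← R4 / (39912/2375).
R1 ← R1 − 99/475·R4.
R2 ← R2 + 2868/2375·R4.
R3 ← R3 + 926/2375·R4.
R5 reduces to 0 = 0, so the extra equation is consistent.
Reading off the reduced rows gives x1 = -4, x2 = 5, x3 = 1, x4 = 4.

x1 = -4, x2 = 5, x3 = 1, x4 = 4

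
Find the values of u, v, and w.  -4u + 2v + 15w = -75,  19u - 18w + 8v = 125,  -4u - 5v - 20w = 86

u = 1, v = 2, w = -5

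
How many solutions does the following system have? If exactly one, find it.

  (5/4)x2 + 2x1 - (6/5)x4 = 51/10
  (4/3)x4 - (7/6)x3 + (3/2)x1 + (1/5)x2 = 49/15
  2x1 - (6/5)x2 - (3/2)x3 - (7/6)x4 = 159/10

infinitely many solutions

Row-reduce:
R1 ← R1 / (2).
R2 ← R2 − 3/2·R1.
R3 ← R3 − 2·R1.
R2 ← R2 / (-59/80).
R1 ← R1 − 5/8·R2.
R3 ← R3 + 49/20·R2.
R3 ← R3 / (841/354).
R1 ← R1 + 175/177·R3.
R2 ← R2 − 280/177·R3.
Rank is 3 with 4 unknowns, leaving x4 free.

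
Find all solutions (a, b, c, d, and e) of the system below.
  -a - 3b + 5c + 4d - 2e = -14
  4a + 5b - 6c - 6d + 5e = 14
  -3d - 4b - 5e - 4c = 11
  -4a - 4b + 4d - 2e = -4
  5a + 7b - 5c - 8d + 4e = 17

Row-reduce:
R1 ← R1 / (-1).
R2 ← R2 − 4·R1.
R4 ← R4 + 4·R1.
R5 ← R5 − 5·R1.
R2 ← R2 / (-7).
R1 ← R1 − 3·R2.
R3 ← R3 + 4·R2.
R4 ← R4 − 8·R2.
R5 ← R5 + 8·R2.
R3 ← R3 / (-12).
R1 ← R1 − 1·R3.
R2 ← R2 + 2·R3.
R4 ← R4 + 4·R3.
R5 ← R5 − 4·R3.
R4 ← R4 / (7/3).
R1 ← R1 + 37/84·R4.
R2 ← R2 − 1/42·R4.
R3 ← R3 − 61/84·R4.
R5 ← R5 + 7/3·R4.
Row 5 reduces to 0 = -1, a contradiction. The system is inconsistent.

no solution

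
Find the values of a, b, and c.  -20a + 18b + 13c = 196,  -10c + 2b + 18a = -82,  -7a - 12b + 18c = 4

a = -4, b = 5, c = 2

Row-reduce the augmented matrix:
R1 ← R1 / (-20).
R2 ← R2 − 18·R1.
R3 ← R3 + 7·R1.
R2 ← R2 / (91/5).
R1 ← R1 + 9/10·R2.
R3 ← R3 + 183/10·R2.
R3 ← R3 / (2759/182).
R1 ← R1 + 103/182·R3.
R2 ← R2 − 17/182·R3.
Reading off the reduced rows gives a = -4, b = 5, c = 2.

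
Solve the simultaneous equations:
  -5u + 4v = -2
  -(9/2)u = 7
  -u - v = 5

Row-reduce:
R1 ← R1 / (-5).
R2 ← R2 + 9/2·R1.
R3 ← R3 + 1·R1.
R2 ← R2 / (-18/5).
R1 ← R1 + 4/5·R2.
R3 ← R3 + 9/5·R2.
Row 3 reduces to 0 = 1, a contradiction. The system is inconsistent.

no solution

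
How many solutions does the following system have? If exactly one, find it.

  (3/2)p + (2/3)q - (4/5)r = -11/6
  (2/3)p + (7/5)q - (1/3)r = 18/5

Row-reduce:
R1 ← R1 / (3/2).
R2 ← R2 − 2/3·R1.
R2 ← R2 / (149/135).
R1 ← R1 − 4/9·R2.
Rank is 2 with 3 unknowns, leaving r free.

infinitely many solutions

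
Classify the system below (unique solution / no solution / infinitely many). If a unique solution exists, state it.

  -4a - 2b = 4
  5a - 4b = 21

a = 1, b = -4

Row-reduce the augmented matrix:
R1 ← R1 / (-4).
R2 ← R2 − 5·R1.
R2 ← R2 / (-13/2).
R1 ← R1 − 1/2·R2.
Reading off the reduced rows gives a = 1, b = -4.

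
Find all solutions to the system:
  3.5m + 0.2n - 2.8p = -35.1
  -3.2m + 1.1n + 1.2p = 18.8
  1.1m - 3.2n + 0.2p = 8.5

m = -5, n = -4, p = 6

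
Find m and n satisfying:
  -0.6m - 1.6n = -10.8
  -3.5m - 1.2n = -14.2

Row-reduce the augmented matrix:
R1 ← R1 / (-3/5).
R2 ← R2 + 7/2·R1.
R2 ← R2 / (122/15).
R1 ← R1 − 8/3·R2.
Reading off the reduced rows gives m = 2, n = 6.

m = 2, n = 6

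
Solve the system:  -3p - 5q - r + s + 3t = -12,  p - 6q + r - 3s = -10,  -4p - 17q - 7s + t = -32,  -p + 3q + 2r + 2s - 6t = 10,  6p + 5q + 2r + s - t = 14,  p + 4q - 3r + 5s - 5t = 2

no solution

Row-reduce:
R1 ← R1 / (-3).
R2 ← R2 − 1·R1.
R3 ← R3 + 4·R1.
R4 ← R4 + 1·R1.
R5 ← R5 − 6·R1.
R6 ← R6 − 1·R1.
R2 ← R2 / (-23/3).
R1 ← R1 − 5/3·R2.
R3 ← R3 + 31/3·R2.
R4 ← R4 − 14/3·R2.
R5 ← R5 + 5·R2.
R6 ← R6 − 7/3·R2.
R3 ← R3 / (10/23).
R1 ← R1 − 11/23·R3.
R2 ← R2 + 2/23·R3.
R4 ← R4 − 63/23·R3.
R5 ← R5 + 10/23·R3.
R6 ← R6 + 72/23·R3.
R4 ← R4 / (299/10).
R1 ← R1 − 43/10·R4.
R2 ← R2 + 3/5·R4.
R3 ← R3 + 109/10·R4.
R6 ← R6 + 148/5·R4.
Swap R5 and R6.
R5 ← R5 / (-4249/299).
R1 ← R1 − 293/299·R5.
R2 ← R2 + 173/299·R5.
R3 ← R3 + 701/299·R5.
R4 ← R4 − 210/299·R5.
Row 6 reduces to 0 = 2, a contradiction. The system is inconsistent.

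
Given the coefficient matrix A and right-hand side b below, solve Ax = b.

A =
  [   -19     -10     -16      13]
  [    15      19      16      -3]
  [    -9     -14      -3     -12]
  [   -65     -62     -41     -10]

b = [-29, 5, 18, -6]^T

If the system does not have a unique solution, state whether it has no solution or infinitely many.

no solution

Row-reduce:
R1 ← R1 / (-19).
R2 ← R2 − 15·R1.
R3 ← R3 + 9·R1.
R4 ← R4 + 65·R1.
R2 ← R2 / (211/19).
R1 ← R1 − 10/19·R2.
R3 ← R3 + 176/19·R2.
R4 ← R4 + 528/19·R2.
R3 ← R3 / (1559/211).
R1 ← R1 − 144/211·R3.
R2 ← R2 − 64/211·R3.
R4 ← R4 − 4677/211·R3.
Row 4 reduces to 0 = -2, a contradiction. The system is inconsistent.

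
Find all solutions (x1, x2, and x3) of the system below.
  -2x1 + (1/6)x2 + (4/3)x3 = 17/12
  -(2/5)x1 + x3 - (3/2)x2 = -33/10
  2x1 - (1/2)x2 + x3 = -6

x1 = -7/4, x2 = 3/2, x3 = -7/4

Row-reduce the augmented matrix:
R1 ← R1 / (-2).
R2 ← R2 + 2/5·R1.
R3 ← R3 − 2·R1.
R2 ← R2 / (-23/15).
R1 ← R1 + 1/12·R2.
R3 ← R3 + 1/3·R2.
R3 ← R3 / (50/23).
R1 ← R1 + 65/92·R3.
R2 ← R2 + 11/23·R3.
Reading off the reduced rows gives x1 = -7/4, x2 = 3/2, x3 = -7/4.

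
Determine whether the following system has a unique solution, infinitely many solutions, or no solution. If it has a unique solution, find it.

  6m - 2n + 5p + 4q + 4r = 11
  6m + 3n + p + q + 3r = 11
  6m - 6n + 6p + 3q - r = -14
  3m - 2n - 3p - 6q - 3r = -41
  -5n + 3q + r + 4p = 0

Row-reduce:
R1 ← R1 / (6).
R2 ← R2 − 6·R1.
R3 ← R3 − 6·R1.
R4 ← R4 − 3·R1.
R2 ← R2 / (5).
R1 ← R1 + 1/3·R2.
R3 ← R3 + 4·R2.
R4 ← R4 + 1·R2.
R5 ← R5 + 5·R2.
R3 ← R3 / (-11/5).
R1 ← R1 − 17/30·R3.
R2 ← R2 + 4/5·R3.
R4 ← R4 + 63/10·R3.
R4 ← R4 / (25/22).
R1 ← R1 + 9/22·R4.
R2 ← R2 − 7/11·R4.
R3 ← R3 − 17/11·R4.
Rank is 4 with 5 unknowns, leaving r free.

infinitely many solutions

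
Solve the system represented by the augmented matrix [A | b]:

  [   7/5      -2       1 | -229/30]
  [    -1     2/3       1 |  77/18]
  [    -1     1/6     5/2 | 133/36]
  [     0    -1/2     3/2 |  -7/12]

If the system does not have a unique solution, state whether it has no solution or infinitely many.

x_1 = -2, x_2 = 8/3, x_3 = 1/2

Row-reduce the augmented matrix:
R1 ← R1 / (7/5).
R2 ← R2 + 1·R1.
R3 ← R3 + 1·R1.
R2 ← R2 / (-16/21).
R1 ← R1 + 10/7·R2.
R3 ← R3 + 53/42·R2.
R4 ← R4 + 1/2·R2.
R3 ← R3 / (3/8).
R1 ← R1 + 5/2·R3.
R2 ← R2 + 9/4·R3.
R4 ← R4 − 3/8·R3.
R4 reduces to 0 = 0, so the extra equation is consistent.
Reading off the reduced rows gives x_1 = -2, x_2 = 8/3, x_3 = 1/2.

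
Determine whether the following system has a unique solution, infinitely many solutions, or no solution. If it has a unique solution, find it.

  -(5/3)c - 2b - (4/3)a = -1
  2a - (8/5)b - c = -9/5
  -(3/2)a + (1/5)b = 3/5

a = 0, b = 3, c = -3

Row-reduce the augmented matrix:
R1 ← R1 / (-4/3).
R2 ← R2 − 2·R1.
R3 ← R3 + 3/2·R1.
R2 ← R2 / (-23/5).
R1 ← R1 − 3/2·R2.
R3 ← R3 − 49/20·R2.
R3 ← R3 / (1/92).
R1 ← R1 − 5/46·R3.
R2 ← R2 − 35/46·R3.
Reading off the reduced rows gives a = 0, b = 3, c = -3.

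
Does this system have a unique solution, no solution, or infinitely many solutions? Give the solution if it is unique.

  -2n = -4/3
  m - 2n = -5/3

m = -1/3, n = 2/3

Row-reduce the augmented matrix:
Swap R1 and R2.
R2 ← R2 / (-2).
R1 ← R1 + 2·R2.
Reading off the reduced rows gives m = -1/3, n = 2/3.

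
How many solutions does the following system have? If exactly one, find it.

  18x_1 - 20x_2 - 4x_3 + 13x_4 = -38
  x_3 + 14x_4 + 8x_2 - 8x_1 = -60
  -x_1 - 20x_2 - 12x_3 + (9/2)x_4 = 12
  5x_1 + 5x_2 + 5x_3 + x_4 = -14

Row-reduce:
R1 ← R1 / (18).
R2 ← R2 + 8·R1.
R3 ← R3 + 1·R1.
R4 ← R4 − 5·R1.
R2 ← R2 / (-8/9).
R1 ← R1 + 10/9·R2.
R3 ← R3 + 190/9·R2.
R4 ← R4 − 95/9·R2.
R3 ← R3 / (25/4).
R1 ← R1 − 3/4·R3.
R2 ← R2 − 7/8·R3.
R4 ← R4 + 25/8·R3.
Row 4 reduces to 0 = 3/2, a contradiction. The system is inconsistent.

no solution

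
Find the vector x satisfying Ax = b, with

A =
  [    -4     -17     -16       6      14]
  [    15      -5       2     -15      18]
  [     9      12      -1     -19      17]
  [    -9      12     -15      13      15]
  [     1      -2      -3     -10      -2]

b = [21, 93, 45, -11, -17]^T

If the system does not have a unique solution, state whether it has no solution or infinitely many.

Row-reduce the augmented matrix:
R1 ← R1 / (-4).
R2 ← R2 − 15·R1.
R3 ← R3 − 9·R1.
R4 ← R4 + 9·R1.
R5 ← R5 − 1·R1.
R2 ← R2 / (-275/4).
R1 ← R1 − 17/4·R2.
R3 ← R3 + 105/4·R2.
R4 ← R4 − 201/4·R2.
R5 ← R5 + 25/4·R2.
R3 ← R3 / (-817/55).
R1 ← R1 − 114/275·R3.
R2 ← R2 − 232/275·R3.
R4 ← R4 + 5883/275·R3.
R5 ← R5 + 19/11·R3.
R4 ← R4 / (69554/4085).
R1 ← R1 + 273/215·R4.
R2 ← R2 + 2386/4085·R4.
R3 ← R3 − 460/817·R4.
R5 ← R5 + 353/43·R4.
R5 ← R5 / (-191797/34777).
R1 ← R1 − 61030/34777·R5.
R2 ← R2 − 11674/34777·R5.
R3 ← R3 + 55067/34777·R5.
R4 ← R4 − 8064/34777·R5.
Reading off the reduced rows gives x_1 = 3, x_2 = -1, x_3 = 2, x_4 = 1, x_5 = 3.

x_1 = 3, x_2 = -1, x_3 = 2, x_4 = 1, x_5 = 3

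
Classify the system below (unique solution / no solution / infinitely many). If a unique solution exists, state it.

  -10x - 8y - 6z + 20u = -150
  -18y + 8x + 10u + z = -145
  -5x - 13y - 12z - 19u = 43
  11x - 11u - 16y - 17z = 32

x = 2, y = 6, z = -3, u = -5

Row-reduce the augmented matrix:
R1 ← R1 / (-10).
R2 ← R2 − 8·R1.
R3 ← R3 + 5·R1.
R4 ← R4 − 11·R1.
R2 ← R2 / (-122/5).
R1 ← R1 − 4/5·R2.
R3 ← R3 + 9·R2.
R4 ← R4 + 124/5·R2.
R3 ← R3 / (-927/122).
R1 ← R1 − 29/61·R3.
R2 ← R2 − 19/122·R3.
R4 ← R4 + 1204/61·R3.
R4 ← R4 / (78625/927).
R1 ← R1 + 3302/927·R4.
R2 ← R2 + 1721/927·R4.
R3 ← R3 − 4708/927·R4.
Reading off the reduced rows gives x = 2, y = 6, z = -3, u = -5.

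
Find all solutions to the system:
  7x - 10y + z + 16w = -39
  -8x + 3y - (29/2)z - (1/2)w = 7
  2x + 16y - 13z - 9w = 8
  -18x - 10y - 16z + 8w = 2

no solution

Row-reduce:
R1 ← R1 / (7).
R2 ← R2 + 8·R1.
R3 ← R3 − 2·R1.
R4 ← R4 + 18·R1.
R2 ← R2 / (-59/7).
R1 ← R1 + 10/7·R2.
R3 ← R3 − 132/7·R2.
R4 ← R4 + 250/7·R2.
R3 ← R3 / (-2547/59).
R1 ← R1 − 142/59·R3.
R2 ← R2 − 187/118·R3.
R4 ← R4 − 2547/59·R3.
Row 4 reduces to 0 = -4, a contradiction. The system is inconsistent.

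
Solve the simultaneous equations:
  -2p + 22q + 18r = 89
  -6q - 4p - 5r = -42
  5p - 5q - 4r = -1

Row-reduce:
R1 ← R1 / (-2).
R2 ← R2 + 4·R1.
R3 ← R3 − 5·R1.
R2 ← R2 / (-50).
R1 ← R1 + 11·R2.
R3 ← R3 − 50·R2.
Row 3 reduces to 0 = 3/2, a contradiction. The system is inconsistent.

no solution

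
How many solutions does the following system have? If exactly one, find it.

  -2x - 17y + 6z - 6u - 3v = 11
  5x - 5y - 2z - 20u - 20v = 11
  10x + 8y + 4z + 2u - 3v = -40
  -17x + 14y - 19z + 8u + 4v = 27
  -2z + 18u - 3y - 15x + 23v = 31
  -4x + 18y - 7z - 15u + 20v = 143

no solution

Row-reduce:
R1 ← R1 / (-2).
R2 ← R2 − 5·R1.
R3 ← R3 − 10·R1.
R4 ← R4 + 17·R1.
R5 ← R5 + 15·R1.
R6 ← R6 + 4·R1.
R2 ← R2 / (-95/2).
R1 ← R1 − 17/2·R2.
R3 ← R3 + 77·R2.
R4 ← R4 − 317/2·R2.
R5 ← R5 − 249/2·R2.
R6 ← R6 − 52·R2.
R3 ← R3 / (1228/95).
R1 ← R1 + 64/95·R3.
R2 ← R2 + 26/95·R3.
R4 ← R4 + 2529/95·R3.
R5 ← R5 + 1228/95·R3.
R6 ← R6 + 453/95·R3.
R4 ← R4 / (855/614).
R1 ← R1 + 542/307·R4.
R2 ← R2 − 413/307·R4.
R3 ← R3 − 1365/614·R4.
R6 ← R6 + 18859/614·R4.
Swap R5 and R6.
R5 ← R5 / (-274091/1710).
R1 ← R1 + 9898/855·R5.
R2 ← R2 − 7192/855·R5.
R3 ← R3 − 802/57·R5.
R4 ← R4 + 9241/1710·R5.
Row 6 reduces to 0 = 2, a contradiction. The system is inconsistent.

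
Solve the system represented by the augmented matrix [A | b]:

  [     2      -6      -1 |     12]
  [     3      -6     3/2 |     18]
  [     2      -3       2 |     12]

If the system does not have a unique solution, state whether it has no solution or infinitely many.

Row-reduce:
R1 ← R1 / (2).
R2 ← R2 − 3·R1.
R3 ← R3 − 2·R1.
R2 ← R2 / (3).
R1 ← R1 + 3·R2.
R3 ← R3 − 3·R2.
Rank is 2 with 3 unknowns, leaving x_3 free.

infinitely many solutions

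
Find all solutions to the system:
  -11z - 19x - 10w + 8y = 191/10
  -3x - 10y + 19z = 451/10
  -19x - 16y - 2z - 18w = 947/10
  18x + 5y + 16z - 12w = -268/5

x = -5/2, y = -3, z = 2/5, w = 0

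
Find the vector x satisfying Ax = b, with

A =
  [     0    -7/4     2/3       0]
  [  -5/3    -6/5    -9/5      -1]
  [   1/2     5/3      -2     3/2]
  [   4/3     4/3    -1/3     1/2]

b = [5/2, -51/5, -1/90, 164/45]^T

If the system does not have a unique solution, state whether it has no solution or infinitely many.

x_1 = 3, x_2 = -2/3, x_3 = 2, x_4 = 12/5

Row-reduce the augmented matrix:
Swap R1 and R2.
R1 ← R1 / (-5/3).
R3 ← R3 − 1/2·R1.
R4 ← R4 − 4/3·R1.
R2 ← R2 / (-7/4).
R1 ← R1 − 18/25·R2.
R3 ← R3 − 98/75·R2.
R4 ← R4 − 28/75·R2.
R3 ← R3 / (-919/450).
R1 ← R1 − 237/175·R3.
R2 ← R2 + 8/21·R3.
R4 ← R4 + 367/225·R3.
R4 ← R4 / (-2313/1838).
R1 ← R1 − 8979/6433·R4.
R2 ← R2 + 1440/6433·R4.
R3 ← R3 + 540/919·R4.
Reading off the reduced rows gives x_1 = 3, x_2 = -2/3, x_3 = 2, x_4 = 12/5.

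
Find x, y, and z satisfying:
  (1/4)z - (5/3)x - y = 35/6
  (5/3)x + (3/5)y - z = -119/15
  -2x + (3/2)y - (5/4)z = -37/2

Row-reduce the augmented matrix:
R1 ← R1 / (-5/3).
R2 ← R2 − 5/3·R1.
R3 ← R3 + 2·R1.
R2 ← R2 / (-2/5).
R1 ← R1 − 3/5·R2.
R3 ← R3 − 27/10·R2.
R3 ← R3 / (-529/80).
R1 ← R1 + 51/40·R3.
R2 ← R2 − 15/8·R3.
Reading off the reduced rows gives x = 1, y = -6, z = 6.

x = 1, y = -6, z = 6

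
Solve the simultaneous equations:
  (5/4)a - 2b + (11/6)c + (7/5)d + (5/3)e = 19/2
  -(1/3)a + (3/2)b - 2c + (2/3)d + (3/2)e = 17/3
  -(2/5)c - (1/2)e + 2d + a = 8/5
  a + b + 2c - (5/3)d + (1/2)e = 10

infinitely many solutions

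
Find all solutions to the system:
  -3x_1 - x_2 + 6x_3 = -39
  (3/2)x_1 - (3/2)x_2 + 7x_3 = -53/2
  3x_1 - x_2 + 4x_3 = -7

Row-reduce:
R1 ← R1 / (-3).
R2 ← R2 − 3/2·R1.
R3 ← R3 − 3·R1.
R2 ← R2 / (-2).
R1 ← R1 − 1/3·R2.
R3 ← R3 + 2·R2.
Rank is 2 with 3 unknowns, leaving x_3 free.

infinitely many solutions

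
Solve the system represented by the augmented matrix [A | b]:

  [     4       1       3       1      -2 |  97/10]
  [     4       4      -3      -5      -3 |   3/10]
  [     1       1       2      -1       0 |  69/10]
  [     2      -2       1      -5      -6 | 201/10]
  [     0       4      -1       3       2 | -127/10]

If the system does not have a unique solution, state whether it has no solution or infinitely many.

x_1 = 0, x_2 = -3/5, x_3 = 3, x_4 = -3/2, x_5 = -7/5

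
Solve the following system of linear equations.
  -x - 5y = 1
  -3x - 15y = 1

Row-reduce:
R1 ← R1 / (-1).
R2 ← R2 + 3·R1.
Row 2 reduces to 0 = -2, a contradiction. The system is inconsistent.

no solution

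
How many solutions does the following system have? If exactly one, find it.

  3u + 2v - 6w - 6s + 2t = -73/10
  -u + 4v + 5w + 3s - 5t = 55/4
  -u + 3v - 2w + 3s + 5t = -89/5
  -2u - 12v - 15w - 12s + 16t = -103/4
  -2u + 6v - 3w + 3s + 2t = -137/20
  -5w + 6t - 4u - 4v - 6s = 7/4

u = -14/5, v = -1/5, w = 1/4, s = -3/2, t = -3

Row-reduce the augmented matrix:
R1 ← R1 / (3).
R2 ← R2 + 1·R1.
R3 ← R3 + 1·R1.
R4 ← R4 + 2·R1.
R5 ← R5 + 2·R1.
R6 ← R6 + 4·R1.
R2 ← R2 / (14/3).
R1 ← R1 − 2/3·R2.
R3 ← R3 − 11/3·R2.
R4 ← R4 + 32/3·R2.
R5 ← R5 − 22/3·R2.
R6 ← R6 + 4/3·R2.
R3 ← R3 / (-89/14).
R1 ← R1 + 17/7·R3.
R2 ← R2 − 9/14·R3.
R4 ← R4 + 85/7·R3.
R5 ← R5 + 82/7·R3.
R6 ← R6 + 85/7·R3.
R4 ← R4 / (-1257/89).
R1 ← R1 + 198/89·R4.
R2 ← R2 − 21/89·R4.
R3 ← R3 + 3/89·R4.
R5 ← R5 + 264/89·R4.
R6 ← R6 + 1257/89·R4.
R5 ← R5 / (-1883/419).
R1 ← R1 + 260/419·R5.
R2 ← R2 + 74/419·R5.
R3 ← R3 + 588/419·R5.
R4 ← R4 − 881/1257·R5.
R6 reduces to 0 = 0, so the extra equation is consistent.
Reading off the reduced rows gives u = -14/5, v = -1/5, w = 1/4, s = -3/2, t = -3.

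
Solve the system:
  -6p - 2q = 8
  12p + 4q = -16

infinitely many solutions

Row-reduce:
R1 ← R1 / (-6).
R2 ← R2 − 12·R1.
Rank is 1 with 2 unknowns, leaving q free.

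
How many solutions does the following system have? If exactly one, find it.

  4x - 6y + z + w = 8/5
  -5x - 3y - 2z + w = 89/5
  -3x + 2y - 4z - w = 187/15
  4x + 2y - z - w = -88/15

Row-reduce the augmented matrix:
R1 ← R1 / (4).
R2 ← R2 + 5·R1.
R3 ← R3 + 3·R1.
R4 ← R4 − 4·R1.
R2 ← R2 / (-21/2).
R1 ← R1 + 3/2·R2.
R3 ← R3 + 5/2·R2.
R4 ← R4 − 8·R2.
R3 ← R3 / (-43/14).
R1 ← R1 − 5/14·R3.
R2 ← R2 − 1/14·R3.
R4 ← R4 + 18/7·R3.
R4 ← R4 / (16/43).
R1 ← R1 + 7/43·R4.
R2 ← R2 + 10/43·R4.
R3 ← R3 − 11/43·R4.
Reading off the reduced rows gives x = -4/3, y = -8/5, z = -3, w = 1/3.

x = -4/3, y = -8/5, z = -3, w = 1/3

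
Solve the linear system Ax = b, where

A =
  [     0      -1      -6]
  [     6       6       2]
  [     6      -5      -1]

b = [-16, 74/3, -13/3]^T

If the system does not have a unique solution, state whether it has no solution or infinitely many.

x_1 = 4/3, x_2 = 2, x_3 = 7/3

Row-reduce the augmented matrix:
Swap R1 and R2.
R1 ← R1 / (6).
R3 ← R3 − 6·R1.
R2 ← R2 / (-1).
R1 ← R1 − 1·R2.
R3 ← R3 + 11·R2.
R3 ← R3 / (63).
R1 ← R1 + 17/3·R3.
R2 ← R2 − 6·R3.
Reading off the reduced rows gives x_1 = 4/3, x_2 = 2, x_3 = 7/3.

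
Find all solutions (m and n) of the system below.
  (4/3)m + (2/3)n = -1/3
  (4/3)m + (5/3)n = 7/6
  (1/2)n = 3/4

m = -1, n = 3/2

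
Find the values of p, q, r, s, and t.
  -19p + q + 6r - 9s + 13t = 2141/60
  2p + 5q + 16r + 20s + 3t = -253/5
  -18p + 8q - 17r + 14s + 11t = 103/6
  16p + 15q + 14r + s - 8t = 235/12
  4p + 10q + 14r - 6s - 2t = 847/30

p = 4/5, q = 3, r = -6/5, s = -11/4, t = 7/3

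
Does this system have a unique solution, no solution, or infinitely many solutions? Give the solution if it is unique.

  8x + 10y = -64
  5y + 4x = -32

Row-reduce:
R1 ← R1 / (8).
R2 ← R2 − 4·R1.
Rank is 1 with 2 unknowns, leaving y free.

infinitely many solutions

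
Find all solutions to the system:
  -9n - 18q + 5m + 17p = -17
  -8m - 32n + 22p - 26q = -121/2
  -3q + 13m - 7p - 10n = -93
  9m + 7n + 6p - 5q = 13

no solution

Row-reduce:
R1 ← R1 / (5).
R2 ← R2 + 8·R1.
R3 ← R3 − 13·R1.
R4 ← R4 − 9·R1.
R2 ← R2 / (-232/5).
R1 ← R1 + 9/5·R2.
R3 ← R3 − 67/5·R2.
R4 ← R4 − 116/5·R2.
R3 ← R3 / (-4291/116).
R1 ← R1 − 173/116·R3.
R2 ← R2 + 123/116·R3.
Row 4 reduces to 0 = -1/4, a contradiction. The system is inconsistent.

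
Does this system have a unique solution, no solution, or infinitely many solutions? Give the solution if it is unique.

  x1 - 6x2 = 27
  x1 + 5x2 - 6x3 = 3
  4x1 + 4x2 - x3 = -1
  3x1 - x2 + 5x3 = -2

no solution

Row-reduce:
R2 ← R2 − 1·R1.
R3 ← R3 − 4·R1.
R4 ← R4 − 3·R1.
R2 ← R2 / (11).
R1 ← R1 + 6·R2.
R3 ← R3 − 28·R2.
R4 ← R4 − 17·R2.
R3 ← R3 / (157/11).
R1 ← R1 + 36/11·R3.
R2 ← R2 + 6/11·R3.
R4 ← R4 − 157/11·R3.
Row 4 reduces to 0 = 2, a contradiction. The system is inconsistent.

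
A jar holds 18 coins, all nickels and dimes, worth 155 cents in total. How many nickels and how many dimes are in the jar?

nickels: 5, dimes: 13

Let n = nickels, d = dimes.
  n + d = 18
  5n + 10d = 155
Row-reduce the augmented matrix:
R2 ← R2 − 5·R1.
R2 ← R2 / (5).
R1 ← R1 − 1·R2.
Reading off the reduced rows gives n = 5, d = 13.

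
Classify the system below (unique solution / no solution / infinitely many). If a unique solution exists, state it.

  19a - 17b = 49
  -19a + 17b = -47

no solution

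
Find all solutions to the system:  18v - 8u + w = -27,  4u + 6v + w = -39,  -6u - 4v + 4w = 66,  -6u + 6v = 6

u = -5, v = -4, w = 5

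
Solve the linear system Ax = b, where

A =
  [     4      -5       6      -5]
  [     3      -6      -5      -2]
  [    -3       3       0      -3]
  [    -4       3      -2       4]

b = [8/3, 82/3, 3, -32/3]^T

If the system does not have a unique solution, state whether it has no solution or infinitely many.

Row-reduce the augmented matrix:
R1 ← R1 / (4).
R2 ← R2 − 3·R1.
R3 ← R3 + 3·R1.
R4 ← R4 + 4·R1.
R2 ← R2 / (-9/4).
R1 ← R1 + 5/4·R2.
R3 ← R3 + 3/4·R2.
R4 ← R4 + 2·R2.
R3 ← R3 / (23/3).
R1 ← R1 − 61/9·R3.
R2 ← R2 − 38/9·R3.
R4 ← R4 − 112/9·R3.
R4 ← R4 / (215/23).
R1 ← R1 − 98/23·R4.
R2 ← R2 − 75/23·R4.
R3 ← R3 + 22/23·R4.
Reading off the reduced rows gives x_1 = 1, x_2 = -2/3, x_3 = -3, x_4 = -8/3.

x_1 = 1, x_2 = -2/3, x_3 = -3, x_4 = -8/3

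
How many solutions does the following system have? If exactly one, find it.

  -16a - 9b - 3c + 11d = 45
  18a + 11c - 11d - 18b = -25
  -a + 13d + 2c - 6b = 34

infinitely many solutions

Row-reduce:
R1 ← R1 / (-16).
R2 ← R2 − 18·R1.
R3 ← R3 + 1·R1.
R2 ← R2 / (-225/8).
R1 ← R1 − 9/16·R2.
R3 ← R3 + 87/16·R2.
R3 ← R3 / (107/150).
R1 ← R1 − 17/50·R3.
R2 ← R2 + 61/225·R3.
Rank is 3 with 4 unknowns, leaving d free.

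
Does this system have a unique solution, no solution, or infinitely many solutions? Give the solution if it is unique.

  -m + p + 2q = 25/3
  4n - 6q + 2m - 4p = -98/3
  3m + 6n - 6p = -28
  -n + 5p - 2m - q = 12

m = -2, n = -2, p = 5/3, q = 7/3

Row-reduce the augmented matrix:
R1 ← R1 / (-1).
R2 ← R2 − 2·R1.
R3 ← R3 − 3·R1.
R4 ← R4 + 2·R1.
R2 ← R2 / (4).
R3 ← R3 − 6·R2.
R4 ← R4 + 1·R2.
Swap R3 and R4.
R3 ← R3 / (5/2).
R1 ← R1 + 1·R3.
R2 ← R2 + 1/2·R3.
R4 ← R4 / (9).
R1 ← R1 + 21/5·R4.
R2 ← R2 + 8/5·R4.
R3 ← R3 + 11/5·R4.
Reading off the reduced rows gives m = -2, n = -2, p = 5/3, q = 7/3.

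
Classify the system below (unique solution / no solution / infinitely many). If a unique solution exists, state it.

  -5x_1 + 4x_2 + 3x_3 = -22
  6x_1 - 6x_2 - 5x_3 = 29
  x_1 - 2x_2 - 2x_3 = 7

infinitely many solutions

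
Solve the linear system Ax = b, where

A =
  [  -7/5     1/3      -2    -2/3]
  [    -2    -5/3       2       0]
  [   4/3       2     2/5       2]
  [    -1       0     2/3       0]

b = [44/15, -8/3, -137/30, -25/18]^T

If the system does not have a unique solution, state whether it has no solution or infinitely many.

x_1 = 1/2, x_2 = -3/5, x_3 = -4/3, x_4 = -7/4

Row-reduce the augmented matrix:
R1 ← R1 / (-7/5).
R2 ← R2 + 2·R1.
R3 ← R3 − 4/3·R1.
R4 ← R4 + 1·R1.
R2 ← R2 / (-15/7).
R1 ← R1 + 5/21·R2.
R3 ← R3 − 146/63·R2.
R4 ← R4 + 5/21·R2.
R3 ← R3 / (506/135).
R1 ← R1 − 8/9·R3.
R2 ← R2 + 34/15·R3.
R4 ← R4 − 14/9·R3.
R4 ← R4 / (-1420/2277).
R1 ← R1 + 50/253·R4.
R2 ← R2 − 254/253·R4.
R3 ← R3 − 485/759·R4.
Reading off the reduced rows gives x_1 = 1/2, x_2 = -3/5, x_3 = -4/3, x_4 = -7/4.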